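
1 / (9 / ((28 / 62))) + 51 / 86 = 15433 / 23994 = 0.64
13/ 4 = 3.25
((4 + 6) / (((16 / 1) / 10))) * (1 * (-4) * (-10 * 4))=1000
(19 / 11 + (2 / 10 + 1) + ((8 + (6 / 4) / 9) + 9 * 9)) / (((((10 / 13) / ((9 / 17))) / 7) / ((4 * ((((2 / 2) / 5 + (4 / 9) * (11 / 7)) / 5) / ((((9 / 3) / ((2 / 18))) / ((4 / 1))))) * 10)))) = 894467912 / 1893375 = 472.42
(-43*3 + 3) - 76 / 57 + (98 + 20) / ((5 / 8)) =922 / 15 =61.47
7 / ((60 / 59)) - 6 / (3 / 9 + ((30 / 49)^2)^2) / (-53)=185601984169 / 26059467180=7.12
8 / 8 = 1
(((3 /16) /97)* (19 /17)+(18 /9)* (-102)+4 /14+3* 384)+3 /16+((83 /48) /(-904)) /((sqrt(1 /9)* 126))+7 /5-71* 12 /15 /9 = 14178199448081 /15026215680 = 943.56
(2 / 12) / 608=1 / 3648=0.00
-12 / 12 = -1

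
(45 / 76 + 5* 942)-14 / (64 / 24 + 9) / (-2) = 1790253 / 380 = 4711.19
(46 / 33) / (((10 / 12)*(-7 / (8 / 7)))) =-736 / 2695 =-0.27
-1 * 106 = -106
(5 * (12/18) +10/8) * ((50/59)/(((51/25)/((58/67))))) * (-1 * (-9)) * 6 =5981250/67201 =89.01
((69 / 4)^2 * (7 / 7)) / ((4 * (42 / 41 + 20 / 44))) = 93357 / 1856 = 50.30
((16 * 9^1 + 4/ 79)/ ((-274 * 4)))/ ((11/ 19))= -54055/ 238106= -0.23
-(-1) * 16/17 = 16/17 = 0.94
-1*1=-1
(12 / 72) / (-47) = -1 / 282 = -0.00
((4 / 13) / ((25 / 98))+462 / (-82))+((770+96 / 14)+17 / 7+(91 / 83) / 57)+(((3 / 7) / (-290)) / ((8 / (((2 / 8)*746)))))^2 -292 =256909250608681003 / 532037438499840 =482.88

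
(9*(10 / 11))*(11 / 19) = 90 / 19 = 4.74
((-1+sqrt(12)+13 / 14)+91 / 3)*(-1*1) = -33.73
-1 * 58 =-58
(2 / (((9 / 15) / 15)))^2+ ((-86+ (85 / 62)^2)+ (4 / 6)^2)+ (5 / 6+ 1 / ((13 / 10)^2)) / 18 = 10596031790 / 4385043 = 2416.40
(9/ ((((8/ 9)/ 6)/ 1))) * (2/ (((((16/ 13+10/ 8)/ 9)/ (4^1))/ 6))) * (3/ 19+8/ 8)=10007712/ 817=12249.34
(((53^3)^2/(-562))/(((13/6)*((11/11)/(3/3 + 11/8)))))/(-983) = 1263368584353/28727192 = 43978.14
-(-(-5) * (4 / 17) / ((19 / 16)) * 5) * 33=-52800 / 323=-163.47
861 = 861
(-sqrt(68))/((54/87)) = -29 * sqrt(17)/9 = -13.29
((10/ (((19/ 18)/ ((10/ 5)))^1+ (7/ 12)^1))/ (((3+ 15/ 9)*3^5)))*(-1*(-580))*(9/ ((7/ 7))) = 290/ 7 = 41.43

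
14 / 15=0.93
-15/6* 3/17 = -15/34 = -0.44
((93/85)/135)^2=961/14630625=0.00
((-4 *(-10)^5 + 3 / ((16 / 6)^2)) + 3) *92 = 588805037 / 16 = 36800314.81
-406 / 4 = -101.50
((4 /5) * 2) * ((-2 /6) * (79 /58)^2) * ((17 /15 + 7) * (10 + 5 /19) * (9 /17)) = -59389356 /1358215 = -43.73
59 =59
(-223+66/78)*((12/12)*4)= -11552/13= -888.62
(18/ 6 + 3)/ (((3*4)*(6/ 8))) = 2/ 3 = 0.67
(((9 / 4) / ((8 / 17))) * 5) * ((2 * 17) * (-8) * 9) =-117045 / 2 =-58522.50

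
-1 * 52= -52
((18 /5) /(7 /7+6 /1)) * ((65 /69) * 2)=156 /161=0.97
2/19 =0.11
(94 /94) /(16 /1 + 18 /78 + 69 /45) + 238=824627 /3464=238.06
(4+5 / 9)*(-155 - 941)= -44936 / 9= -4992.89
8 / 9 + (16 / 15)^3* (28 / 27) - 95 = -8461187 / 91125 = -92.85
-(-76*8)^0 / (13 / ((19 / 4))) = -19 / 52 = -0.37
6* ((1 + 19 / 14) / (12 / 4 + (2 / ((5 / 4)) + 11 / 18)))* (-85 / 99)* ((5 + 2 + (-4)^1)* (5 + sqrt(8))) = -54.73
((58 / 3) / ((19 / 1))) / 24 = 29 / 684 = 0.04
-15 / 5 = -3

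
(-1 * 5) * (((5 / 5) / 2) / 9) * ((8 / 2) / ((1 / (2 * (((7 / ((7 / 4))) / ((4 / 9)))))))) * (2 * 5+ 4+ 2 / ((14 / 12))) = -2200 / 7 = -314.29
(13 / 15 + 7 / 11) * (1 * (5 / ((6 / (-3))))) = -124 / 33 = -3.76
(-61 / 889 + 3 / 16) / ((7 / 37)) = 62567 / 99568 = 0.63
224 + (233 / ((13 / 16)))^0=225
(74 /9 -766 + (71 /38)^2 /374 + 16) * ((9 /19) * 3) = -10816105461 /10261064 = -1054.09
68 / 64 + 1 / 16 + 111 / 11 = 987 / 88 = 11.22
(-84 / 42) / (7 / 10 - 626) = 20 / 6253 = 0.00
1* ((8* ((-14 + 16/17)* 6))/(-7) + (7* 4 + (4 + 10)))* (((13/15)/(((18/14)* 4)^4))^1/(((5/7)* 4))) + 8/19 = 12968648423/27125798400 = 0.48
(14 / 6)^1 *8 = 56 / 3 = 18.67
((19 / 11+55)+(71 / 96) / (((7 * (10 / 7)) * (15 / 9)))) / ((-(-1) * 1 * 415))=999181 / 7304000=0.14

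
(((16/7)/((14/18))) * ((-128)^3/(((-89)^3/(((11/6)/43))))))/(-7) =-553648128/10397587781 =-0.05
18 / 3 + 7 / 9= 61 / 9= 6.78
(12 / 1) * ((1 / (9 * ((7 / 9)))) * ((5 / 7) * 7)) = 60 / 7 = 8.57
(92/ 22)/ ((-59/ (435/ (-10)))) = 3.08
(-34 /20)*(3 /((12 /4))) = -17 /10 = -1.70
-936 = -936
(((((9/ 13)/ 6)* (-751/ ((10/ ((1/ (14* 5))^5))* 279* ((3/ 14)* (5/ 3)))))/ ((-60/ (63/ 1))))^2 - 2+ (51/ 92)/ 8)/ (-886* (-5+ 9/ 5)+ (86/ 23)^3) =-4488467697502396562493137799833/ 6712748798491894704000000000000000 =-0.00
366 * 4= 1464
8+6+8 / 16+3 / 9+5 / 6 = 47 / 3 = 15.67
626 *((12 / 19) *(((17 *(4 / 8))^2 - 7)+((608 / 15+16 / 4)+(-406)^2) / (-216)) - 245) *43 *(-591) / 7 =70146046888 / 45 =1558801041.96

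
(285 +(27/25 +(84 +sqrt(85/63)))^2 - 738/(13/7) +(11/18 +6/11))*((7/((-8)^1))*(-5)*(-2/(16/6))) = -24039.68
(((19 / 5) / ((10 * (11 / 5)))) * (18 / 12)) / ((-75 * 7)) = -19 / 38500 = -0.00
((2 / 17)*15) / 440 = 3 / 748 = 0.00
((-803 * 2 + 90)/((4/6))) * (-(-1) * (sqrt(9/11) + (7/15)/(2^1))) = -6822 * sqrt(11)/11 - 2653/5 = -2587.51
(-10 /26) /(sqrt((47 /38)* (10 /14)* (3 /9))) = -sqrt(187530) /611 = -0.71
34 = 34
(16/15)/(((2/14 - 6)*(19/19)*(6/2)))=-0.06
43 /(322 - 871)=-43 /549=-0.08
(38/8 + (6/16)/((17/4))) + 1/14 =2337/476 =4.91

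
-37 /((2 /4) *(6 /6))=-74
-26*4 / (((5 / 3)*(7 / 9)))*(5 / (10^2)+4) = -56862 / 175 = -324.93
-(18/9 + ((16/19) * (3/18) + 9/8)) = -3.27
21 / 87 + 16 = 471 / 29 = 16.24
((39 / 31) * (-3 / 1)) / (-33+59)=-9 / 62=-0.15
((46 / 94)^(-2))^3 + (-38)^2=224543039045 / 148035889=1516.81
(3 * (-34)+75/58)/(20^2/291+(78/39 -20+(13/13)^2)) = 1699731/263726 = 6.45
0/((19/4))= 0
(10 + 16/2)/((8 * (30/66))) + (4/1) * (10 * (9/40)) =279/20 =13.95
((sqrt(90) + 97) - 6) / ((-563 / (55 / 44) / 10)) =-2275 / 1126 - 75* sqrt(10) / 1126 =-2.23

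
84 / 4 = 21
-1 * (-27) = 27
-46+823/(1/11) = 9007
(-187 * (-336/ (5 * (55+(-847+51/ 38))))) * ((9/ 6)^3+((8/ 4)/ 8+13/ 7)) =-4363084/ 50075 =-87.13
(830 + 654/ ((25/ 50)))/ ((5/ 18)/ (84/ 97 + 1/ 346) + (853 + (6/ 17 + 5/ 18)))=19077942708/ 7620026741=2.50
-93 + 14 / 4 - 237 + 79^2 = 11829 / 2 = 5914.50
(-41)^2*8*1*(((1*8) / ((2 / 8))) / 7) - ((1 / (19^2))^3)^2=952469089011255460089 / 15493204433463127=61476.57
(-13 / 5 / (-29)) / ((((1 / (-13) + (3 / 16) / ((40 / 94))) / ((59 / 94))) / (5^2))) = 7976800 / 2062219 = 3.87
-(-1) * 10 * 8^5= 327680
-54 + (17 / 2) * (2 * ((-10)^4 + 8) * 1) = 170082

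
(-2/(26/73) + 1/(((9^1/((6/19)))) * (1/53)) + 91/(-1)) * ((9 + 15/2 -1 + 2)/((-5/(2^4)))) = 5306.32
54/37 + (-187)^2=1293907/37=34970.46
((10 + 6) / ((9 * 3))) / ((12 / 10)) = 0.49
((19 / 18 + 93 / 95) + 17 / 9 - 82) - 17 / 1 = -162581 / 1710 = -95.08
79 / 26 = 3.04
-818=-818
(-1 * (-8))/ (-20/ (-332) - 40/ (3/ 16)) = -1992/ 53105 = -0.04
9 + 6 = 15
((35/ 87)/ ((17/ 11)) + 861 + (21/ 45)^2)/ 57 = 95559457/ 6322725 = 15.11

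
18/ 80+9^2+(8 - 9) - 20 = 2409/ 40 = 60.22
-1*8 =-8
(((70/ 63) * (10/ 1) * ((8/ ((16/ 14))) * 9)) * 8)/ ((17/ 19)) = 106400/ 17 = 6258.82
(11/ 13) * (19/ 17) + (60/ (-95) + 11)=47508/ 4199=11.31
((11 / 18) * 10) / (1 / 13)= 715 / 9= 79.44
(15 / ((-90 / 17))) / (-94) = 0.03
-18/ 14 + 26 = 173/ 7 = 24.71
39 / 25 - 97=-2386 / 25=-95.44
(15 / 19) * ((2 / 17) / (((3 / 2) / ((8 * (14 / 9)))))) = 2240 / 2907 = 0.77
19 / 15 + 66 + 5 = 1084 / 15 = 72.27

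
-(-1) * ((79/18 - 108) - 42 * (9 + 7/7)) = -9425/18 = -523.61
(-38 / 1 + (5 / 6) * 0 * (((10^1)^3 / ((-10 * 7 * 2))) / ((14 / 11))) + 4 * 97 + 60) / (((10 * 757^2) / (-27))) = -1107 / 573049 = -0.00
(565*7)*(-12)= -47460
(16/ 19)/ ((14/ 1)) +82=10914/ 133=82.06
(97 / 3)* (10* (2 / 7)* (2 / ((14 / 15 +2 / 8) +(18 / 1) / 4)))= 77600 / 2387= 32.51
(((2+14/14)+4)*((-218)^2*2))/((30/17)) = 377023.73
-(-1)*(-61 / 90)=-0.68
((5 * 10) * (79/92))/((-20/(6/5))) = -237/92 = -2.58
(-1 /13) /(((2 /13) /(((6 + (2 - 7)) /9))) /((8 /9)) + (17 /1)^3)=-4 /255557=-0.00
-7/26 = -0.27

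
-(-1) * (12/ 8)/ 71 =3/ 142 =0.02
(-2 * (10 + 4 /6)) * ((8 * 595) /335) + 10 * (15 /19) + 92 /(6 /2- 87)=-2640551 /8911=-296.32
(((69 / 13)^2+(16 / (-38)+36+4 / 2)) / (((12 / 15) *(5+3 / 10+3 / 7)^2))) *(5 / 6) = 2155234375 / 1032664022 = 2.09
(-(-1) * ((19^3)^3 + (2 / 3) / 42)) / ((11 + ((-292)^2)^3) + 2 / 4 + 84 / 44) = 447245149121716 / 859132877359343769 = 0.00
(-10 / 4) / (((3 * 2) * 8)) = -0.05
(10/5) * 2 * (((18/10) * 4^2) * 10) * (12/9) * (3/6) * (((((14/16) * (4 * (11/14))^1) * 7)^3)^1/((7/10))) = 7826280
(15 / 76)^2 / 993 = 0.00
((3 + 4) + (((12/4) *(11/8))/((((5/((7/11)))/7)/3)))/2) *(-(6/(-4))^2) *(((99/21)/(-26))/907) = 3267/580480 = 0.01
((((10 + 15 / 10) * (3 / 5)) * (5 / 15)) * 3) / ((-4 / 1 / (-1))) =69 / 40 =1.72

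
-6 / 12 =-1 / 2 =-0.50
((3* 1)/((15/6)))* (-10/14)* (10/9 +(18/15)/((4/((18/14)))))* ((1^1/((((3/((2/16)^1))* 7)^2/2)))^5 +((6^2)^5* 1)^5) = -426596267091033369295881188487184677116630245849343855035417519/411367690057587118571520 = -1037019380475200692770722000000000000000.00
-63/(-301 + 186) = 63/115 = 0.55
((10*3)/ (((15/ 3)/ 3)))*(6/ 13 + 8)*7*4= 55440/ 13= 4264.62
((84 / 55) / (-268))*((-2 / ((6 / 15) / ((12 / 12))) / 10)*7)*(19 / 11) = 0.03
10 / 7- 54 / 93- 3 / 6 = 151 / 434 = 0.35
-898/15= -59.87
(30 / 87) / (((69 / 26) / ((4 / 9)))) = 1040 / 18009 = 0.06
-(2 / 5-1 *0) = -2 / 5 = -0.40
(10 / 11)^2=100 / 121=0.83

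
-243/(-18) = 27/2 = 13.50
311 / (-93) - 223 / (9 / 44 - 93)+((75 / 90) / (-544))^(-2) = 1348467286333 / 3164325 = 426146.90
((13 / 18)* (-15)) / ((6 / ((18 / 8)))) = -65 / 16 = -4.06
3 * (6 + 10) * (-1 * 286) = -13728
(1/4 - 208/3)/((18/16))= -1658/27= -61.41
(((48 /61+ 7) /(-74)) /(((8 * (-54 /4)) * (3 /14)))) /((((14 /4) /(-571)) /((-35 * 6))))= 9492875 /60939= 155.78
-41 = -41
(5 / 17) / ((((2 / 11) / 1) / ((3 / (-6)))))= -55 / 68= -0.81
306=306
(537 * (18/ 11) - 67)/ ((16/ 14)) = 62503/ 88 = 710.26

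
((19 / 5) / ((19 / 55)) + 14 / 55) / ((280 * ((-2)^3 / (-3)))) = 1857 / 123200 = 0.02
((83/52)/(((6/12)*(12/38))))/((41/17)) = 26809/6396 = 4.19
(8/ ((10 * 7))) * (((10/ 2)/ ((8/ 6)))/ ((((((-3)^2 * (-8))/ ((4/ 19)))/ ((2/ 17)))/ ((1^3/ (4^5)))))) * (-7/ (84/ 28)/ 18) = 1/ 53581824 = 0.00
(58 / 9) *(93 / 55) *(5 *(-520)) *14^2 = -183252160 / 33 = -5553095.76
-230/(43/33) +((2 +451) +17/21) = 277.30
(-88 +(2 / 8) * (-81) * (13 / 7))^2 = 12369289 / 784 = 15777.15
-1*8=-8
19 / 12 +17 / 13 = 451 / 156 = 2.89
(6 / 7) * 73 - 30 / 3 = 368 / 7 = 52.57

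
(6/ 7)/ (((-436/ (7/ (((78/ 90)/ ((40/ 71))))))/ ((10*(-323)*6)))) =17442000/ 100607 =173.37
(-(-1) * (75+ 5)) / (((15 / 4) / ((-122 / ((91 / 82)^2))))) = -52500992 / 24843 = -2113.31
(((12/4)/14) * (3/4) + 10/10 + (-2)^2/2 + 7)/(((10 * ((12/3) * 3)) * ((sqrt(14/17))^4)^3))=13734276761/50598481920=0.27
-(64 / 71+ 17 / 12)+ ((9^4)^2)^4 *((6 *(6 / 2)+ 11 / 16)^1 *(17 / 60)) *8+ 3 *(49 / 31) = 38414966103661596951894379072715166113 / 264120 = 145445123821223674662632100000000.00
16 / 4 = 4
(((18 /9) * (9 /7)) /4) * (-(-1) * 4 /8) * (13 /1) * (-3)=-351 /28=-12.54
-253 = -253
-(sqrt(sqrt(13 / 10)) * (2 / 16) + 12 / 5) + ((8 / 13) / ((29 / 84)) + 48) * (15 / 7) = -10^(3 / 4) * 13^(1 / 4) / 80 + 1375932 / 13195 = 104.14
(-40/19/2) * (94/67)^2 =-176720/85291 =-2.07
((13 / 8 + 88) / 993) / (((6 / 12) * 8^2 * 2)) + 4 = 678127 / 169472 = 4.00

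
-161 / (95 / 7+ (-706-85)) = 1127 / 5442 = 0.21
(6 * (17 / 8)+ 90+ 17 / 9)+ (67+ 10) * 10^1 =31487 / 36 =874.64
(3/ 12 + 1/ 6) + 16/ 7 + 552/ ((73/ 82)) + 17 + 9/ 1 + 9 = 4033367/ 6132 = 657.76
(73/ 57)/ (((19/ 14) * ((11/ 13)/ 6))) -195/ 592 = 14956279/ 2350832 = 6.36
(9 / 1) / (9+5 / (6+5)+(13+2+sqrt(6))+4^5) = 1141767 / 133009363-1089 *sqrt(6) / 133009363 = 0.01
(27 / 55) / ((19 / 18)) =486 / 1045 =0.47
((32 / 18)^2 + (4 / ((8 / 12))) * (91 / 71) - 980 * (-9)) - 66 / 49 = 2488145312 / 281799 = 8829.50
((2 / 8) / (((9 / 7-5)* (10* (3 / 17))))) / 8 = -119 / 24960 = -0.00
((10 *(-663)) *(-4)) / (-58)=-13260 / 29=-457.24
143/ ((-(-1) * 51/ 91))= 13013/ 51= 255.16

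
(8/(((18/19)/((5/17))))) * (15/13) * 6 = 3800/221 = 17.19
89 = 89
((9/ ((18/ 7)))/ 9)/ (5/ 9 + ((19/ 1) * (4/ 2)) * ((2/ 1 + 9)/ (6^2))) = 7/ 219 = 0.03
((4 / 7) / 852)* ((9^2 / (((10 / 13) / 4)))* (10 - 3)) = 702 / 355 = 1.98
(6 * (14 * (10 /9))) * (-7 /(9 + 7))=-40.83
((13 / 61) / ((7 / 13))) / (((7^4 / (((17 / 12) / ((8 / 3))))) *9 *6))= 2873 / 1771592256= 0.00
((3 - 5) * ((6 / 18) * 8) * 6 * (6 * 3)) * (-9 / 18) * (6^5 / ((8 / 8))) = 2239488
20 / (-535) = -4 / 107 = -0.04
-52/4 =-13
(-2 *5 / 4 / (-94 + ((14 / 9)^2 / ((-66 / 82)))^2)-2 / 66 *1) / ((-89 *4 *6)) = 7035755 / 17115784225056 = 0.00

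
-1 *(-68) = 68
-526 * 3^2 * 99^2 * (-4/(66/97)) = 272763612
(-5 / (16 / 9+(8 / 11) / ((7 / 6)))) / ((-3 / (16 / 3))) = 385 / 104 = 3.70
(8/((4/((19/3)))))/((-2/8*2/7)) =-532/3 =-177.33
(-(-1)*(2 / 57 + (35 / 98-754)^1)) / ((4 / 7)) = -601379 / 456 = -1318.81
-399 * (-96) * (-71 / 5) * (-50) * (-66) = -1794925440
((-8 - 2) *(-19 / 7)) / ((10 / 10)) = 190 / 7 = 27.14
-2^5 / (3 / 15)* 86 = -13760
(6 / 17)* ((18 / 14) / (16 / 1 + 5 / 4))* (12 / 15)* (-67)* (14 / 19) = -38592 / 37145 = -1.04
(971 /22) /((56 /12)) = 2913 /308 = 9.46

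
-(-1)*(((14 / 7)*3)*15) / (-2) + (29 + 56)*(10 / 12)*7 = 450.83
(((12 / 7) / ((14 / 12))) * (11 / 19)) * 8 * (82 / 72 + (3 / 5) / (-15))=174064 / 23275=7.48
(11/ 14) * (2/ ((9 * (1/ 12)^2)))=25.14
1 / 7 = 0.14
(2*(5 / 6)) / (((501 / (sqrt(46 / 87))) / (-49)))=-245*sqrt(4002) / 130761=-0.12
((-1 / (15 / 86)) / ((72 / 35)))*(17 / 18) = -5117 / 1944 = -2.63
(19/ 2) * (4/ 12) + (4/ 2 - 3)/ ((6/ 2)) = 17/ 6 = 2.83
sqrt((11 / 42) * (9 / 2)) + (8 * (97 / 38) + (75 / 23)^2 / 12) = sqrt(231) / 14 + 856633 / 40204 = 22.39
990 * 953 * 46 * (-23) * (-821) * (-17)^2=236839842068940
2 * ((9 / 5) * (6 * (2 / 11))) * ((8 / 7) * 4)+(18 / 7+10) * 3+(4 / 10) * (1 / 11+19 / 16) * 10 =93603 / 1540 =60.78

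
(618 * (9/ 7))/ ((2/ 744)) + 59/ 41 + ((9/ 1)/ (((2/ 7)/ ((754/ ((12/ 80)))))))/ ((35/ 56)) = 157541765/ 287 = 548926.01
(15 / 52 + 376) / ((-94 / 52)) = -19567 / 94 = -208.16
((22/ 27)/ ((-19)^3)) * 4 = -88/ 185193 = -0.00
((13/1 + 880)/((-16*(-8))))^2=797449/16384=48.67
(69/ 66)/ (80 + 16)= 23/ 2112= 0.01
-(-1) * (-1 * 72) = -72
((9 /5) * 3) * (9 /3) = 16.20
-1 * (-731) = 731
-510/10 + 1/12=-611/12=-50.92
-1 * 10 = -10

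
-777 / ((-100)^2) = -777 / 10000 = -0.08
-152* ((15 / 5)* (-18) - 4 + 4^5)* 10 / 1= -1468320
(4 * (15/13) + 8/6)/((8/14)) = 406/39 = 10.41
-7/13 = -0.54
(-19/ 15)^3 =-6859/ 3375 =-2.03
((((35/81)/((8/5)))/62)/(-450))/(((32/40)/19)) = -665/2892672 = -0.00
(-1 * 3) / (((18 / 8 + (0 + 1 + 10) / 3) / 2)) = -72 / 71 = -1.01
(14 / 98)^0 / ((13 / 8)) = 0.62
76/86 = 38/43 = 0.88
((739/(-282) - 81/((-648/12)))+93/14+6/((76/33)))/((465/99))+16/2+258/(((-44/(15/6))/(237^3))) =-8319283574393521/42631820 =-195142585.38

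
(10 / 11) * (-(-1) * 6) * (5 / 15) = 20 / 11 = 1.82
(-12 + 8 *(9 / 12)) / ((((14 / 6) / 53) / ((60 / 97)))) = -57240 / 679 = -84.30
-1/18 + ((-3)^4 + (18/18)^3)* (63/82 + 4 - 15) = -15103/18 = -839.06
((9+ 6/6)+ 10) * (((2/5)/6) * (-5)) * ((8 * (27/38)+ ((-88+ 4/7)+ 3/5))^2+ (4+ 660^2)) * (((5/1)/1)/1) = -782187073684/53067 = -14739613.58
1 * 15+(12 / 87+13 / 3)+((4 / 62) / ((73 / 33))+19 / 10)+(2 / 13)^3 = 92582784143 / 4325475570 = 21.40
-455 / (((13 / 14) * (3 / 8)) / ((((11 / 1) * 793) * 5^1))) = -56990266.67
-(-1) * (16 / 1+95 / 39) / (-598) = -719 / 23322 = -0.03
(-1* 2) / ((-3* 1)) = 2 / 3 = 0.67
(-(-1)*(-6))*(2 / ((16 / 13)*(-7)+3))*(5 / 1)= 780 / 73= 10.68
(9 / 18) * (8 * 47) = 188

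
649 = 649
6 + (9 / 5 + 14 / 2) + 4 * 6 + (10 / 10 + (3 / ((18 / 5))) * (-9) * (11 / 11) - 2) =303 / 10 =30.30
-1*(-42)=42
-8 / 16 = -1 / 2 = -0.50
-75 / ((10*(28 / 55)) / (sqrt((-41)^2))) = -33825 / 56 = -604.02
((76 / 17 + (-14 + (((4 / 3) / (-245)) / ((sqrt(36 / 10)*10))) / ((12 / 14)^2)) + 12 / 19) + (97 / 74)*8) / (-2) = -9493 / 11951 + sqrt(10) / 16200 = -0.79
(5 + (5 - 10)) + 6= 6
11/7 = 1.57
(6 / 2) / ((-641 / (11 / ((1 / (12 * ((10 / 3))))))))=-1320 / 641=-2.06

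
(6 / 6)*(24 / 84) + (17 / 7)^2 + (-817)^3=-26721586834 / 49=-545338506.82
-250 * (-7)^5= 4201750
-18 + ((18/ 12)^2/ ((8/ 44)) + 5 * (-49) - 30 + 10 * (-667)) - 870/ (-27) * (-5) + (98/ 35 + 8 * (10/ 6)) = -2554417/ 360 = -7095.60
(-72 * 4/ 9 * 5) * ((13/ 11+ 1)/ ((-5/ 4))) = 3072/ 11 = 279.27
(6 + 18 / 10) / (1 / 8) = 312 / 5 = 62.40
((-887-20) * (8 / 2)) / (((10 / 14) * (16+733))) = -3628 / 535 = -6.78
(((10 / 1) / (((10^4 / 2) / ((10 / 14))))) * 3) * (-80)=-12 / 35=-0.34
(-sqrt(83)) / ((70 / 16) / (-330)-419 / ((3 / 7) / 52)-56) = 528 * sqrt(83) / 26872391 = 0.00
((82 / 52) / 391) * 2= 41 / 5083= 0.01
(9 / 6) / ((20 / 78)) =5.85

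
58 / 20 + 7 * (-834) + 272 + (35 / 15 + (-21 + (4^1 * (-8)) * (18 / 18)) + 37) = -5576.77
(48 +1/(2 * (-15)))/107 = 1439/3210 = 0.45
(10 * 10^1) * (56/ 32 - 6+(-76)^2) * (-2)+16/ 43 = -1154349.63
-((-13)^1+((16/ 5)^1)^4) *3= -172233/ 625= -275.57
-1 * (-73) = 73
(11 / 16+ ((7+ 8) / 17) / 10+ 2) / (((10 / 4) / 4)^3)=4832 / 425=11.37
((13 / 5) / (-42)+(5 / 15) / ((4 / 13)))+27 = 3923 / 140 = 28.02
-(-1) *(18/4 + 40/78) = 391/78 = 5.01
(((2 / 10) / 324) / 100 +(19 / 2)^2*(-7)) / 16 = -39.48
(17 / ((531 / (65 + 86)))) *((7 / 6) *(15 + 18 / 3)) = 125783 / 1062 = 118.44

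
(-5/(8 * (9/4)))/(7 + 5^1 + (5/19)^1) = -95/4194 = -0.02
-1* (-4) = 4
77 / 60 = 1.28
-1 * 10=-10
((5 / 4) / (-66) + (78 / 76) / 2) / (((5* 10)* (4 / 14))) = 0.03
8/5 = 1.60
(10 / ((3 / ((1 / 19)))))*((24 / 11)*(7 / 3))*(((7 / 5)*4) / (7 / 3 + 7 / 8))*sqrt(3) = 3584*sqrt(3) / 2299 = 2.70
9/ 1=9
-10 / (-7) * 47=470 / 7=67.14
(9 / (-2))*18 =-81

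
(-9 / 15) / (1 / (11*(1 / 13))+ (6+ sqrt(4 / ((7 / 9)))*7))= -0.03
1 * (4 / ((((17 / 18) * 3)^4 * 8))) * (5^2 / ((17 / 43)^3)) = 3.14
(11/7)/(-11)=-1/7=-0.14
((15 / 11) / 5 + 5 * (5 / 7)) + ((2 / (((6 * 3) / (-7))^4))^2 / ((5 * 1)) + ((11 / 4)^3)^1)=408382434038 / 16572987585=24.64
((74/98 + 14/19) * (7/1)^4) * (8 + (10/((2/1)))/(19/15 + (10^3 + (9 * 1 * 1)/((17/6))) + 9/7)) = 978086458713/34109294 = 28675.07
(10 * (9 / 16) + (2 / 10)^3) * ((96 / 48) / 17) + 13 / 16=50157 / 34000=1.48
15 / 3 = 5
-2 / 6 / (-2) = 1 / 6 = 0.17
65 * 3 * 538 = 104910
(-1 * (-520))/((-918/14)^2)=25480/210681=0.12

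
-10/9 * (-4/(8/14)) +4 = 106/9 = 11.78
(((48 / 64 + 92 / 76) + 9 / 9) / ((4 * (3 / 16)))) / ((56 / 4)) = 75 / 266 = 0.28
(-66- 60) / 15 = -42 / 5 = -8.40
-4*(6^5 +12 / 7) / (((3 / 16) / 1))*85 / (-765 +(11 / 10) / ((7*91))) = 89839859200 / 4873039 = 18436.11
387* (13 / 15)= 1677 / 5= 335.40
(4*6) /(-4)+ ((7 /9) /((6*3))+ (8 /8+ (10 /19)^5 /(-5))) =-1991547497 /401128038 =-4.96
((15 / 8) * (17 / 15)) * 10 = 85 / 4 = 21.25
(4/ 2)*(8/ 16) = 1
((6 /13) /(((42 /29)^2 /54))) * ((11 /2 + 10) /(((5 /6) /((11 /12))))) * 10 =2581029 /1274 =2025.93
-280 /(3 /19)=-5320 /3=-1773.33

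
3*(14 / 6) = 7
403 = 403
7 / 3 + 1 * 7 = 28 / 3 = 9.33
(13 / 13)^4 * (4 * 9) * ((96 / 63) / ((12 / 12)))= 384 / 7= 54.86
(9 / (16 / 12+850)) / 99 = 3 / 28094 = 0.00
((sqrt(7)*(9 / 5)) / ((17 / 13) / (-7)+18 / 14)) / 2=819*sqrt(7) / 1000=2.17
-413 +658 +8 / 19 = 4663 / 19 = 245.42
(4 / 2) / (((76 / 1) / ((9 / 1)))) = 9 / 38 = 0.24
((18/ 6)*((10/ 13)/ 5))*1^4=6/ 13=0.46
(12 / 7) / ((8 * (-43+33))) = -3 / 140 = -0.02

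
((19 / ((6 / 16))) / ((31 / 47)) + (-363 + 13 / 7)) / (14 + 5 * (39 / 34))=-6293264 / 436821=-14.41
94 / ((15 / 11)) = 1034 / 15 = 68.93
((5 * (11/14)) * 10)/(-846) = -275/5922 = -0.05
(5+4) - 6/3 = 7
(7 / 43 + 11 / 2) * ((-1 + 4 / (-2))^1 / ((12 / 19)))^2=175807 / 1376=127.77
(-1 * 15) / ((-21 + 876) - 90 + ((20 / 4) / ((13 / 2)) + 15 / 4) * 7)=-156 / 8285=-0.02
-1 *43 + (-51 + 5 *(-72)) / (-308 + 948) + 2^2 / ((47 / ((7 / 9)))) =-11796893 / 270720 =-43.58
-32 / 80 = -2 / 5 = -0.40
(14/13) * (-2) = -28/13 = -2.15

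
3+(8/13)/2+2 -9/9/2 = 125/26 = 4.81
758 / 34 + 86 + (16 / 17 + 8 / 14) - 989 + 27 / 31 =-3240131 / 3689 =-878.32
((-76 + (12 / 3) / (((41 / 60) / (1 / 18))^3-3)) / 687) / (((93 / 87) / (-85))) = 348042943780 / 39566993499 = 8.80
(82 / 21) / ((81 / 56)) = 656 / 243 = 2.70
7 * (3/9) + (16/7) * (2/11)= 635/231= 2.75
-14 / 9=-1.56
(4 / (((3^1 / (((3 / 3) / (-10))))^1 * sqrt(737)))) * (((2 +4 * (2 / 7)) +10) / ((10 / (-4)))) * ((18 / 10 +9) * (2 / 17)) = 13248 * sqrt(737) / 10962875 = 0.03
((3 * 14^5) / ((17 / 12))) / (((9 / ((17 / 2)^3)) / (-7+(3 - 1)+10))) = 388577840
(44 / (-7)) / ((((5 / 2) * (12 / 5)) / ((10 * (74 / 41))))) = -16280 / 861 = -18.91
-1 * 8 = -8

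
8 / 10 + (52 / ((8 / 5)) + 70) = 1033 / 10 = 103.30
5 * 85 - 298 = 127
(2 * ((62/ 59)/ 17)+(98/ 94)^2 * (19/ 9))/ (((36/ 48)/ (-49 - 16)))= -12537486260/ 59821929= -209.58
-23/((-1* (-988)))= -0.02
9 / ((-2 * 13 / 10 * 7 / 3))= -135 / 91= -1.48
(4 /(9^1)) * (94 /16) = 47 /18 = 2.61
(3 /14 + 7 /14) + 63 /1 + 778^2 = 4237434 /7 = 605347.71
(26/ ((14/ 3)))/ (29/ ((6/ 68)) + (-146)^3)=-117/ 65347954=-0.00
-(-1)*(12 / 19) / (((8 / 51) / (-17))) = -2601 / 38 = -68.45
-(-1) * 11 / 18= 11 / 18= 0.61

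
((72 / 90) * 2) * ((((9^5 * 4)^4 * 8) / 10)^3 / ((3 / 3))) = 15436200937415267294332604030221218727046936884192295008219422523392 / 625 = 24697921499864427670932170000000000000000000000000000000000000000.00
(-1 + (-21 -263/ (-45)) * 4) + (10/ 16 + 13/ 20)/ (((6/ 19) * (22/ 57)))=-810397/ 15840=-51.16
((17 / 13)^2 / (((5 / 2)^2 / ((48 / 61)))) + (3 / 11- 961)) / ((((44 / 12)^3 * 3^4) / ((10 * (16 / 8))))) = -10892109728 / 2264011035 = -4.81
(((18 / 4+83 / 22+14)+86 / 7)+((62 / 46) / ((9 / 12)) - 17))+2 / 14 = 103595 / 5313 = 19.50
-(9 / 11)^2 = -81 / 121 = -0.67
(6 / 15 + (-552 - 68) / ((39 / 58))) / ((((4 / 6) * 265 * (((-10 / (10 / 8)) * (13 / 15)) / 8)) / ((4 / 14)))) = 539166 / 313495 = 1.72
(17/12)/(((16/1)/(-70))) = -6.20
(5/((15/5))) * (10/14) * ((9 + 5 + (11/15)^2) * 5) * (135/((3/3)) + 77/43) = 96200110/8127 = 11837.10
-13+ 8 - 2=-7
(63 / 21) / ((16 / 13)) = 39 / 16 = 2.44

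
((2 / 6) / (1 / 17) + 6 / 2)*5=130 / 3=43.33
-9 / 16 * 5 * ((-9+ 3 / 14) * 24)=16605 / 28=593.04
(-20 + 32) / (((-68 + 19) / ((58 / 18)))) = -116 / 147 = -0.79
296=296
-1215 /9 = -135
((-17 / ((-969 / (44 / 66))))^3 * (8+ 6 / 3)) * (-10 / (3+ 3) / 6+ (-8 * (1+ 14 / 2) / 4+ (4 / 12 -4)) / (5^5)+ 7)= 3022168 / 28126186875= 0.00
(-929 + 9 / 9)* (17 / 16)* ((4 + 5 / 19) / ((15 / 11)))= -292842 / 95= -3082.55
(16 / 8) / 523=2 / 523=0.00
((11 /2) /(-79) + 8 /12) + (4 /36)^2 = 7799 /12798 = 0.61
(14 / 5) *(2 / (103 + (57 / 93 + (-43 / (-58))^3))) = 0.05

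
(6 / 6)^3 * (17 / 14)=17 / 14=1.21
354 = 354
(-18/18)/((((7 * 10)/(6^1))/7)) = -3/5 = -0.60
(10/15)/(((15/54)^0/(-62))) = -124/3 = -41.33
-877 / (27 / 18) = -1754 / 3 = -584.67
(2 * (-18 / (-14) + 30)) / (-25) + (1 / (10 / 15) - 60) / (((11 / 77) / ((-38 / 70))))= 219.80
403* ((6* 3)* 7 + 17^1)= 57629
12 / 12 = 1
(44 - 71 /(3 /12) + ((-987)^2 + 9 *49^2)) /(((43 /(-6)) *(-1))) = 138912.28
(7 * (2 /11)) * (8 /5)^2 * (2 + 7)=8064 /275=29.32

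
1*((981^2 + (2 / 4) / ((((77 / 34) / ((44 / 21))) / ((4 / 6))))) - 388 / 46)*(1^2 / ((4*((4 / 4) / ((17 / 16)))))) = 165939468349 / 649152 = 255624.98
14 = 14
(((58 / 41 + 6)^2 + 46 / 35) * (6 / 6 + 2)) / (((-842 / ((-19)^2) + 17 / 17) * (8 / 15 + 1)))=-10760317614 / 130178321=-82.66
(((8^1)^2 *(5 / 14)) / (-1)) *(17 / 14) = -1360 / 49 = -27.76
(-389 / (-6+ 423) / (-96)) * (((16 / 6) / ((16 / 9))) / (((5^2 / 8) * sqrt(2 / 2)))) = 389 / 83400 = 0.00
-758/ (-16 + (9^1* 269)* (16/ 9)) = -379/ 2144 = -0.18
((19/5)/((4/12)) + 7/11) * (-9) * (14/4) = -20853/55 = -379.15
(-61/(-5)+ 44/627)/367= 3497/104595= 0.03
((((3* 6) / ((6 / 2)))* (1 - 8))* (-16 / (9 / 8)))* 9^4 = 3919104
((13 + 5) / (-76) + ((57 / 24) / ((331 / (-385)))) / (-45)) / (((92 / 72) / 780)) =-15492165 / 144647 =-107.10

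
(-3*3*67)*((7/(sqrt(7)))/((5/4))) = -2412*sqrt(7)/5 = -1276.31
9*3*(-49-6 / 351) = -17205 / 13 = -1323.46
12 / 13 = 0.92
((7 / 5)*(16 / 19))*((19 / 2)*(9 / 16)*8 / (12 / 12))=252 / 5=50.40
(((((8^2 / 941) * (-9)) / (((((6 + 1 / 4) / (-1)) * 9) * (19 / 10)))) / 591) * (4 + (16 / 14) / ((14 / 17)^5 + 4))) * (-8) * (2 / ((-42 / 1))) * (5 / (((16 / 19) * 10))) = 5934141184 / 635335207607205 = 0.00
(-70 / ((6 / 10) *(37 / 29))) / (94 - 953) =10150 / 95349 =0.11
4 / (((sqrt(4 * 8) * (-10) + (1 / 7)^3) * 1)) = -18823840 * sqrt(2) / 376476799 - 1372 / 376476799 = -0.07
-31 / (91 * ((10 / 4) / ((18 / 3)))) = -372 / 455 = -0.82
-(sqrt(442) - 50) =50 - sqrt(442) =28.98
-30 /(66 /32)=-160 /11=-14.55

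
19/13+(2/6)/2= 127/78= 1.63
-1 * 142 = -142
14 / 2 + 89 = 96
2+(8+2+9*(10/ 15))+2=20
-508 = -508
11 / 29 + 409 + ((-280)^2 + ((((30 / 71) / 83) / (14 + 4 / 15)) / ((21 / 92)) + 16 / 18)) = 90790745085260 / 1152016677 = 78810.27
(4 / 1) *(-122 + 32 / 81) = -39400 / 81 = -486.42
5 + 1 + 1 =7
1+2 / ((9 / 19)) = 47 / 9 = 5.22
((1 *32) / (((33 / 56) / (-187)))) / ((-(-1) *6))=-15232 / 9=-1692.44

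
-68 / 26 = -34 / 13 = -2.62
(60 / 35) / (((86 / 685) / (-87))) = -357570 / 301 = -1187.94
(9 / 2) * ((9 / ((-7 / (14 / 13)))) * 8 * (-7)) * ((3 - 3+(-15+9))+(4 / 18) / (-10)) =-136584 / 65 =-2101.29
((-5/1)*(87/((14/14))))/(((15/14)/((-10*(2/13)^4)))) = 64960/28561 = 2.27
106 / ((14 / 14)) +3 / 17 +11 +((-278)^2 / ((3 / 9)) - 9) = 3943323 / 17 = 231960.18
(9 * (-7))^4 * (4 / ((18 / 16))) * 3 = 168031584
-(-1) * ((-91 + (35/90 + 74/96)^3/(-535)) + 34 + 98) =65492901577/1597501440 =41.00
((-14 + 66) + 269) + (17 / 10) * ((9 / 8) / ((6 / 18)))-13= 25099 / 80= 313.74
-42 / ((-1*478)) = 21 / 239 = 0.09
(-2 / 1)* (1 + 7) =-16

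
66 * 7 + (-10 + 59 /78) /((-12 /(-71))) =381241 /936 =407.31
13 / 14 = 0.93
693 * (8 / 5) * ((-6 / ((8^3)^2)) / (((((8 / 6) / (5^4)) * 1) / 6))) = -2338875 / 32768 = -71.38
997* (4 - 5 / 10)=6979 / 2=3489.50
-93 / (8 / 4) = -46.50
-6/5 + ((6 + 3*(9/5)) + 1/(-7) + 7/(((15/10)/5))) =3506/105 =33.39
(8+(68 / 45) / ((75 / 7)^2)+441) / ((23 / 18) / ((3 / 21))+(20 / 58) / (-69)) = 151617713638 / 3018571875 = 50.23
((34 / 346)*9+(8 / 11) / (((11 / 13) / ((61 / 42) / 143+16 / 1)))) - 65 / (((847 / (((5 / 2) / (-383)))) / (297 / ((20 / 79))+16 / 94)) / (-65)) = -16404797848349 / 696353996184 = -23.56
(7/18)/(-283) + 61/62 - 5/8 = 225815/631656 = 0.36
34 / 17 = 2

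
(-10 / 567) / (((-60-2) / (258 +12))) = 0.08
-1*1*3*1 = -3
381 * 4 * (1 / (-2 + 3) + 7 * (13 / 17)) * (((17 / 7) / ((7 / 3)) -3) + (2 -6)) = -48060864 / 833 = -57696.12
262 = 262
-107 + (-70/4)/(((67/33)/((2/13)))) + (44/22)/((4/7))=-182607/1742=-104.83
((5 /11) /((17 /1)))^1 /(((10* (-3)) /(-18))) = 0.02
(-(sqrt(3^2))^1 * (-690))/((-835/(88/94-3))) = 5.12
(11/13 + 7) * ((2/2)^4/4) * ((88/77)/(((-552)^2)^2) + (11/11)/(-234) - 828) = -14865831842657827/9152923014144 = -1624.16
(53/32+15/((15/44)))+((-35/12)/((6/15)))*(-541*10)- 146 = 3777367/96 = 39347.57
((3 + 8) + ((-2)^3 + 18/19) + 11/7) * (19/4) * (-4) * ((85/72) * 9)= -31195/28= -1114.11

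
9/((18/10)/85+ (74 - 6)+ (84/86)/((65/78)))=164475/1264507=0.13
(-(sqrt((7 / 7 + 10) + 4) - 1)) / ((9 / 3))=1 / 3 - sqrt(15) / 3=-0.96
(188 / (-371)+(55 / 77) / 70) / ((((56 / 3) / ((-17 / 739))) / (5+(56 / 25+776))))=2575469349 / 5373712400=0.48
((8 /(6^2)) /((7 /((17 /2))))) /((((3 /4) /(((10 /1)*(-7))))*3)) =-680 /81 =-8.40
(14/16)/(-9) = -0.10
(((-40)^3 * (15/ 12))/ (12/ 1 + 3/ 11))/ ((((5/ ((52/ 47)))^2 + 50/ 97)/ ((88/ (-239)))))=14772060160/ 128872863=114.63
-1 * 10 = -10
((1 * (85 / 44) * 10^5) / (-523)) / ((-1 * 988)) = 531250 / 1420991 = 0.37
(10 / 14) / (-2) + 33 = 457 / 14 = 32.64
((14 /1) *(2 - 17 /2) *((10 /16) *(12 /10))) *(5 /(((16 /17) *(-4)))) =90.64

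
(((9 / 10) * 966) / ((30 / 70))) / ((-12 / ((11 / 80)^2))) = -409101 / 128000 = -3.20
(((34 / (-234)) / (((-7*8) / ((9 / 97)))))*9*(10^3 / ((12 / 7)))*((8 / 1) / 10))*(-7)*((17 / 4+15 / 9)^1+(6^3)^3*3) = -1079321452825 / 5044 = -213981255.52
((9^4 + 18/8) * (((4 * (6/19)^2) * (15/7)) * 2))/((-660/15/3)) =-21264930/27797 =-765.01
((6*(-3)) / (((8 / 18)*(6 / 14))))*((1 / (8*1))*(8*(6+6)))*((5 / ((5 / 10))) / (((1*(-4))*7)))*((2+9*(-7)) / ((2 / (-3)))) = 74115 / 2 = 37057.50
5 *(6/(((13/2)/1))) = 60/13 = 4.62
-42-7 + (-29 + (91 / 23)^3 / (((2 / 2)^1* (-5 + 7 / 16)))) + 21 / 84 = -324455945 / 3552764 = -91.32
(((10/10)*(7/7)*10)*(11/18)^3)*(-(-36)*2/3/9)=13310/2187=6.09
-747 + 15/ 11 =-8202/ 11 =-745.64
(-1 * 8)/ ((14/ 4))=-16/ 7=-2.29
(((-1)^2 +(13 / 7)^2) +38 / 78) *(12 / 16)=9433 / 2548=3.70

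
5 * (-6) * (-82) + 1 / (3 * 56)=413281 / 168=2460.01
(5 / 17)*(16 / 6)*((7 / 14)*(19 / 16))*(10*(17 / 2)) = 475 / 12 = 39.58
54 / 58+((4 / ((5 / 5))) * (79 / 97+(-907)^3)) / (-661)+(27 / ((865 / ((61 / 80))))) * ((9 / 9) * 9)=580975460441127639 / 128669995600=4515236.50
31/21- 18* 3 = -1103/21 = -52.52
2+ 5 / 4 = 13 / 4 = 3.25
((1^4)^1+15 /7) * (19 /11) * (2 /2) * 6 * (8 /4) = 456 /7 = 65.14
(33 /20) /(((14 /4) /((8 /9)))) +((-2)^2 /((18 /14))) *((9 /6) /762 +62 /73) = 995353 /324485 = 3.07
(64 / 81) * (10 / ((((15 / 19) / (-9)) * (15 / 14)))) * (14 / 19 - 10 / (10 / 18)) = 587776 / 405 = 1451.30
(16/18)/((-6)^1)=-4/27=-0.15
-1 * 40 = -40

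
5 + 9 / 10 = 59 / 10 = 5.90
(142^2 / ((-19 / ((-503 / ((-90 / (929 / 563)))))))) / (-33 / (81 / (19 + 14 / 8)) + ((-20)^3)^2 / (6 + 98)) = -734945255304 / 46210405186535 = -0.02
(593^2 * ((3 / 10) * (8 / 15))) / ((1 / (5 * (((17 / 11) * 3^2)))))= 215209188 / 55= 3912894.33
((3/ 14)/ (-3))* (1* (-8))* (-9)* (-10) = 360/ 7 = 51.43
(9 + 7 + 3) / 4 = 19 / 4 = 4.75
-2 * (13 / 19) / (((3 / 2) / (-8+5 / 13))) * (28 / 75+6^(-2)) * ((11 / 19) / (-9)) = -121 / 675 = -0.18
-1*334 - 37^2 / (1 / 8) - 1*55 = -11341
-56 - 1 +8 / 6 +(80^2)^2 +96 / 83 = 10199026427 / 249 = 40959945.49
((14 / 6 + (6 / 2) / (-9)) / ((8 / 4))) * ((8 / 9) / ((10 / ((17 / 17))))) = 4 / 45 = 0.09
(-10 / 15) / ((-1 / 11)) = 22 / 3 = 7.33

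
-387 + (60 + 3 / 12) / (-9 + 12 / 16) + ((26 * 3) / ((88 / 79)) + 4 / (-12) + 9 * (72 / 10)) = -57159 / 220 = -259.81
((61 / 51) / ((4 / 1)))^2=3721 / 41616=0.09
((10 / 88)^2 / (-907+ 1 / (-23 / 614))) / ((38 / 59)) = -0.00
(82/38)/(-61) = -41/1159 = -0.04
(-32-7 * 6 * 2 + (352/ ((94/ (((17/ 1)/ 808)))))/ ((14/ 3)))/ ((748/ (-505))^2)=-9731357575/ 184076816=-52.87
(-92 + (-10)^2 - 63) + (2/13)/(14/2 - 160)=-109397/1989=-55.00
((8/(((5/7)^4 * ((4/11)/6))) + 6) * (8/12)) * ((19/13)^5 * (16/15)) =8469764048192/3480871875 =2433.23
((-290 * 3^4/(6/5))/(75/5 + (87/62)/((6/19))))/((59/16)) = -38836800/142249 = -273.02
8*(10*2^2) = 320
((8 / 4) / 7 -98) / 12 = -57 / 7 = -8.14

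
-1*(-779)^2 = -606841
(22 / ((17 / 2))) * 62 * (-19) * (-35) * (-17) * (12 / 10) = -2176944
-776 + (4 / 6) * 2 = -774.67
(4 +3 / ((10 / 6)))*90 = 522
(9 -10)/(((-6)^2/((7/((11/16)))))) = -28/99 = -0.28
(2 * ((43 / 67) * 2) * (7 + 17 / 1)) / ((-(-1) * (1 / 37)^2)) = 5651232 / 67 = 84346.75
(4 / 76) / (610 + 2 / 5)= 5 / 57988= 0.00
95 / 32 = 2.97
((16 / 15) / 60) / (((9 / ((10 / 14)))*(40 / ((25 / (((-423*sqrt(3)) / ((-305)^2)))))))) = -93025*sqrt(3) / 1439046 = -0.11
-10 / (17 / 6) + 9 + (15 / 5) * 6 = 399 / 17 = 23.47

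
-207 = -207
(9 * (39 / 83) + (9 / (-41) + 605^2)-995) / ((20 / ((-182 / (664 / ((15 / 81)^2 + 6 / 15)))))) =-89472091432451 / 41181064200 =-2172.65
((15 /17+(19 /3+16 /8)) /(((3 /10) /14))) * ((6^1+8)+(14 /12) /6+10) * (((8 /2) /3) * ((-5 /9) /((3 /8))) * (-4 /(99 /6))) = 18339776000 /3680721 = 4982.66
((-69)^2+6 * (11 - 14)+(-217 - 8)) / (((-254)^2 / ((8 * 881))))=7960716 / 16129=493.57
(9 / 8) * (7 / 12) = 21 / 32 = 0.66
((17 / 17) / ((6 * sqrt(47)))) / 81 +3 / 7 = sqrt(47) / 22842 +3 / 7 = 0.43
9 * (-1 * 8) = -72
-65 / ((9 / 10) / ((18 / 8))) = -325 / 2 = -162.50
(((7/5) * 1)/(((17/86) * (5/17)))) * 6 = 3612/25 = 144.48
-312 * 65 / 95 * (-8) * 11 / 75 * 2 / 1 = 237952 / 475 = 500.95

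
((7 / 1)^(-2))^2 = 0.00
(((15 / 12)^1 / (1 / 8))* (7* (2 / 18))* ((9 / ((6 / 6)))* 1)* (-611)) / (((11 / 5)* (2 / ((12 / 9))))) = -427700 / 33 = -12960.61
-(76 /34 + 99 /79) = -4685 /1343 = -3.49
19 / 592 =0.03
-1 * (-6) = 6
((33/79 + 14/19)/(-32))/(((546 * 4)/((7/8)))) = -1733/119887872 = -0.00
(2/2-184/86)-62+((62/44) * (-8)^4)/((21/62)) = 16976.93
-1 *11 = -11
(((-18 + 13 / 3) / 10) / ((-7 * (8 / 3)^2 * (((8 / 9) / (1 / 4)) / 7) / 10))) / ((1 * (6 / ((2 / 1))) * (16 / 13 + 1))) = 4797 / 59392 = 0.08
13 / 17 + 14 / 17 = 27 / 17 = 1.59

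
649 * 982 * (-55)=-35052490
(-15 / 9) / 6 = -5 / 18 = -0.28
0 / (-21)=0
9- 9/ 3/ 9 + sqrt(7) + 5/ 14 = sqrt(7) + 379/ 42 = 11.67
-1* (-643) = 643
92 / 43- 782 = -33534 / 43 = -779.86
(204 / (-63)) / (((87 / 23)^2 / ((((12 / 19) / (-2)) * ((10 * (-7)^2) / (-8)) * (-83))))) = 52249330 / 143811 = 363.32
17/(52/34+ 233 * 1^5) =289/3987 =0.07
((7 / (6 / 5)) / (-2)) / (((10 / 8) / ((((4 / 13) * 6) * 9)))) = -38.77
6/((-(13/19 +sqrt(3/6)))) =2964/23 - 2166 * sqrt(2)/23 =-4.31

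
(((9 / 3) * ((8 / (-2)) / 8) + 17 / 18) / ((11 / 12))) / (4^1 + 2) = -10 / 99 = -0.10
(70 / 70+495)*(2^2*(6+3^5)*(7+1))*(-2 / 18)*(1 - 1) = 0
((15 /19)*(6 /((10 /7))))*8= 504 /19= 26.53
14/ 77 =2/ 11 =0.18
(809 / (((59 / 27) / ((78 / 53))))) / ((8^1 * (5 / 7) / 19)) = 113299641 / 62540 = 1811.63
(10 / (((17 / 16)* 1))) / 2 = 80 / 17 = 4.71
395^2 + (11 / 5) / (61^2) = 2902845136 / 18605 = 156025.00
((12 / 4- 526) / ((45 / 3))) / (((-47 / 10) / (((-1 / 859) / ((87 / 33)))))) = -11506 / 3512451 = -0.00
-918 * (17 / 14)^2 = -132651 / 98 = -1353.58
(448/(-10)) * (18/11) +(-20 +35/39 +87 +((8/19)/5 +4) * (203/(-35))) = -5929868/203775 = -29.10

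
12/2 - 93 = -87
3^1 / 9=1 / 3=0.33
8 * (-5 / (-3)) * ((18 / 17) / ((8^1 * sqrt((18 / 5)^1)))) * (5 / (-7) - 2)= -95 * sqrt(10) / 119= -2.52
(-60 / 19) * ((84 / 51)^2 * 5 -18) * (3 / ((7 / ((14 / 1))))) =461520 / 5491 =84.05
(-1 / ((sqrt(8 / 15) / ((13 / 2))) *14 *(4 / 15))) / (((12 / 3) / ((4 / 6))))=-65 *sqrt(30) / 896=-0.40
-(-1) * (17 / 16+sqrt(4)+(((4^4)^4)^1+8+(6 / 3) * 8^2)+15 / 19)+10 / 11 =14362371108529 / 3344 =4294967436.76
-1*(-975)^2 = -950625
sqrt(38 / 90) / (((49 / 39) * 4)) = 13 * sqrt(95) / 980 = 0.13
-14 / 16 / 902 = -7 / 7216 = -0.00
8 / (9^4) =8 / 6561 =0.00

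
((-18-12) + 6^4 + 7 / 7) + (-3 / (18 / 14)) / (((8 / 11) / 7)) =29869 / 24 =1244.54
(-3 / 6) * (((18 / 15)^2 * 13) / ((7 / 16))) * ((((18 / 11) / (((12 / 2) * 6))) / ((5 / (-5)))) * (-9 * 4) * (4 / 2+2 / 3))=-179712 / 1925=-93.36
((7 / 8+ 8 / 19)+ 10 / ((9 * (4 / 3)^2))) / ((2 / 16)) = 292 / 19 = 15.37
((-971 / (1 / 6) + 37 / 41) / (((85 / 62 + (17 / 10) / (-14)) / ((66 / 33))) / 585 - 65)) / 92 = 303181474050 / 311238637111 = 0.97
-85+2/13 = -1103/13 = -84.85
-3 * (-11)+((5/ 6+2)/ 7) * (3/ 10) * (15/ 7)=6519/ 196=33.26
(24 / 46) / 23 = 12 / 529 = 0.02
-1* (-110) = 110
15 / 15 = 1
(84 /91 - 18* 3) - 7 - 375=-5656 /13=-435.08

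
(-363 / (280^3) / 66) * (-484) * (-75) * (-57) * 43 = 9786843 / 439040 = 22.29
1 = 1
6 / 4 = 3 / 2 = 1.50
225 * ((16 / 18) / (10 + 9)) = 200 / 19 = 10.53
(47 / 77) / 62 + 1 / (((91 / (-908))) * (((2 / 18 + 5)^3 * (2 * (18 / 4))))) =582035 / 377554177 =0.00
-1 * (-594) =594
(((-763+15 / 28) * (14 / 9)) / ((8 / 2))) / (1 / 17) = -362933 / 72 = -5040.74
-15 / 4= -3.75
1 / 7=0.14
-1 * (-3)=3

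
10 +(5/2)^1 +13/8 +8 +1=185/8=23.12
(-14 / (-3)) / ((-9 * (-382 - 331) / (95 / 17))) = 1330 / 327267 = 0.00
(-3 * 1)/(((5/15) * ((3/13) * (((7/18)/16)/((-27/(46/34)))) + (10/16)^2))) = -23.06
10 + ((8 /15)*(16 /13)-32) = -4162 /195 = -21.34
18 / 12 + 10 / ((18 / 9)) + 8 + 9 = 47 / 2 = 23.50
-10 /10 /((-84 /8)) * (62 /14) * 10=620 /147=4.22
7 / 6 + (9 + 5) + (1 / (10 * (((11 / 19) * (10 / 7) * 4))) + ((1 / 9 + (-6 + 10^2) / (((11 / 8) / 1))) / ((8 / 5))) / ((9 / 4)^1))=12195173 / 356400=34.22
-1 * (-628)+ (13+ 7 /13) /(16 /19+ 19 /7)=353180 /559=631.81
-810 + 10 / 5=-808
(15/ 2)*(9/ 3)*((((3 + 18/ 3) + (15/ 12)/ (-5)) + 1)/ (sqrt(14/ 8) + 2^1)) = 195 - 195*sqrt(7)/ 4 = 66.02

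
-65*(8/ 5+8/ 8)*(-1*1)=169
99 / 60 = 33 / 20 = 1.65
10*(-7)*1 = -70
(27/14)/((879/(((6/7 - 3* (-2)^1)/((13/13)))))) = 216/14357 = 0.02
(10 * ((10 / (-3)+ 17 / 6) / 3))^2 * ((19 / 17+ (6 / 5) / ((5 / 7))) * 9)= 1189 / 17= 69.94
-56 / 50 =-28 / 25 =-1.12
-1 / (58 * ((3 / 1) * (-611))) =0.00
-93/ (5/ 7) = -651/ 5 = -130.20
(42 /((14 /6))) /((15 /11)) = 66 /5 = 13.20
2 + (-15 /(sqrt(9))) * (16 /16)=-3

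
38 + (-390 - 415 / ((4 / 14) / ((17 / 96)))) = -116969 / 192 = -609.21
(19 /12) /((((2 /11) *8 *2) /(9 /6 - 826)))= -344641 /768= -448.75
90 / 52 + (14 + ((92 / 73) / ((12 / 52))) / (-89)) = 7940723 / 506766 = 15.67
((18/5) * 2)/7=36/35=1.03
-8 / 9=-0.89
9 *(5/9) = 5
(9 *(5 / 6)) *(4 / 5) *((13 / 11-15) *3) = -2736 / 11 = -248.73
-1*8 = -8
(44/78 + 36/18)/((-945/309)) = -2060/2457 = -0.84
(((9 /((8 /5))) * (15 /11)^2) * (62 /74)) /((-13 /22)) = -313875 /21164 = -14.83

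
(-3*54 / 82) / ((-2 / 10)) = 405 / 41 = 9.88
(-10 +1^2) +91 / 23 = -116 / 23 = -5.04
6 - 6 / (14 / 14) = 0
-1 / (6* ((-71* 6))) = 1 / 2556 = 0.00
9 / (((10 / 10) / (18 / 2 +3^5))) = 2268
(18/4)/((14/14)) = 4.50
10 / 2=5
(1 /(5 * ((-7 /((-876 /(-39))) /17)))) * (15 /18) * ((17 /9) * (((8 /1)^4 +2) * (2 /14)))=-57637004 /5733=-10053.55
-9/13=-0.69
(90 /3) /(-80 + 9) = -30 /71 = -0.42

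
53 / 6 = 8.83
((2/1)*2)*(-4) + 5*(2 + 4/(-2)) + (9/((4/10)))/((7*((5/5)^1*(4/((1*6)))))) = -313/28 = -11.18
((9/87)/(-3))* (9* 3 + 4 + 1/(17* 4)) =-2109/1972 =-1.07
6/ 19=0.32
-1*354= -354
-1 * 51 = -51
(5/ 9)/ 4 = 0.14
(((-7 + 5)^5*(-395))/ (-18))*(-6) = 12640/ 3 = 4213.33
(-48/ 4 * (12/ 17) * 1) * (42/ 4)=-1512/ 17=-88.94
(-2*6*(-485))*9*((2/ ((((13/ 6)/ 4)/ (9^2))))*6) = 1221920640/ 13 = 93993895.38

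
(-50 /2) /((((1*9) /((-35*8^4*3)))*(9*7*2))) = 256000 /27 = 9481.48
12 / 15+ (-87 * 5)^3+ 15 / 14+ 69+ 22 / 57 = -82312803.74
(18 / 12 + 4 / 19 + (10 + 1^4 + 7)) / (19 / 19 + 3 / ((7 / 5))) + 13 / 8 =13203 / 1672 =7.90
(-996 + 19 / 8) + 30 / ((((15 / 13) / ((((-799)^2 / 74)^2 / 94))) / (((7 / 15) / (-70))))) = -56772186877 / 410700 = -138232.74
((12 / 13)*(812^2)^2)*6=31300884744192 / 13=2407760364937.85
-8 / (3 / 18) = -48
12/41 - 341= -13969/41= -340.71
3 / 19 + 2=41 / 19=2.16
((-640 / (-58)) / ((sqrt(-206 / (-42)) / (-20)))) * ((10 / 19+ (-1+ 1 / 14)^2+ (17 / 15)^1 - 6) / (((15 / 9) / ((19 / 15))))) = 12434368 * sqrt(2163) / 2195445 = 263.41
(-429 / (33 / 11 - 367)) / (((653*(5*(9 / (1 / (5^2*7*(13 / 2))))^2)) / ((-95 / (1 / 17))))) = -3553 / 638760110625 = -0.00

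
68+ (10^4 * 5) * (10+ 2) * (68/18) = 6800204/3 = 2266734.67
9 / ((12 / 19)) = 57 / 4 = 14.25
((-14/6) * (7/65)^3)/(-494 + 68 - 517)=0.00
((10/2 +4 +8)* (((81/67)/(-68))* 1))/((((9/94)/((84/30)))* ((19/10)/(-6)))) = 35532/1273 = 27.91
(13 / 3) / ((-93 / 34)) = -442 / 279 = -1.58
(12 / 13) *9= 108 / 13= 8.31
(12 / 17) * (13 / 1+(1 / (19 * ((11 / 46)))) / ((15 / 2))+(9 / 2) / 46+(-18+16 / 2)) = 901939 / 408595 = 2.21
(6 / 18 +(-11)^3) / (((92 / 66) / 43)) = -944108 / 23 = -41048.17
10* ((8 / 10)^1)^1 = 8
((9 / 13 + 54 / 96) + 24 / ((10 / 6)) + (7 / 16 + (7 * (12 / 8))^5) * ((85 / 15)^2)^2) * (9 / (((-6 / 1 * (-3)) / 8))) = 22172111616997 / 42120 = 526403409.71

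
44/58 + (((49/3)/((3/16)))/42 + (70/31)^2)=5968198/752463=7.93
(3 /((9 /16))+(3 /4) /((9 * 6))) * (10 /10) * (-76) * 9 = -7315 /2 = -3657.50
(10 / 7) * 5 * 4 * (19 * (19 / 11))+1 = 938.66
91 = 91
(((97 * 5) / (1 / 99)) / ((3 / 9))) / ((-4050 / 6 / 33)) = -35211 / 5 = -7042.20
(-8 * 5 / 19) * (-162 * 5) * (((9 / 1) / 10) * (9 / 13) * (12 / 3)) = 1049760 / 247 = 4250.04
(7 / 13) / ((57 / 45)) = 105 / 247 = 0.43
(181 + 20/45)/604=1633/5436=0.30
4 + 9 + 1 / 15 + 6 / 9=206 / 15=13.73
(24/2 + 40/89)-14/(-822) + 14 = 968117/36579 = 26.47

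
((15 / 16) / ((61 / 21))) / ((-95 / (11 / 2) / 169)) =-117117 / 37088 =-3.16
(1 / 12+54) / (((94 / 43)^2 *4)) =1200001 / 424128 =2.83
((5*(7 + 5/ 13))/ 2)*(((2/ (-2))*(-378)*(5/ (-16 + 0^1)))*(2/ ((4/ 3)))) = -42525/ 13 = -3271.15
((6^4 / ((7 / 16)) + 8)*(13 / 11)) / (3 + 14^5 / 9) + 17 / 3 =711344951 / 124243581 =5.73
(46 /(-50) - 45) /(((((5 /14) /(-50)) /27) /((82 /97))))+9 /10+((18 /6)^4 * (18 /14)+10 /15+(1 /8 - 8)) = 146833.54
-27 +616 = 589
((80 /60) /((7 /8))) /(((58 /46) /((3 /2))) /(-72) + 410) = 26496 /7128877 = 0.00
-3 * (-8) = 24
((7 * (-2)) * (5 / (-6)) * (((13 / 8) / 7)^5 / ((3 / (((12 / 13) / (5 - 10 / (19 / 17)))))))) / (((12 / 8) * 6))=-542659 / 7965941760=-0.00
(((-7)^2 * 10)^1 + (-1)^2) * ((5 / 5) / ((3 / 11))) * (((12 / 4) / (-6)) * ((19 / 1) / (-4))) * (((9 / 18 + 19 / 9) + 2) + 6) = 19600229 / 432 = 45370.90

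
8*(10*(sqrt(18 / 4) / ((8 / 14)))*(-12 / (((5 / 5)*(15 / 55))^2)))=-33880*sqrt(2)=-47913.56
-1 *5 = -5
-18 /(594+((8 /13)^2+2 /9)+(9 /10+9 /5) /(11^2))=-33127380 /1094350547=-0.03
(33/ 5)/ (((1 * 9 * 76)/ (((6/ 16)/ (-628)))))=-0.00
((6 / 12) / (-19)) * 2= -0.05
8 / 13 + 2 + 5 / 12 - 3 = 5 / 156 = 0.03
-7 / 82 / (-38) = 7 / 3116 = 0.00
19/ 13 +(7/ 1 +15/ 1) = 305/ 13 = 23.46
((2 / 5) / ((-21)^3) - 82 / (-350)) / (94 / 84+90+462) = 108466 / 256121775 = 0.00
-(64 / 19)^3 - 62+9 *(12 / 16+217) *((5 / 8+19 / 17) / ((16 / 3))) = 32245688403 / 59700736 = 540.12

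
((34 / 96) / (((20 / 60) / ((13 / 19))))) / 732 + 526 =117049949 / 222528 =526.00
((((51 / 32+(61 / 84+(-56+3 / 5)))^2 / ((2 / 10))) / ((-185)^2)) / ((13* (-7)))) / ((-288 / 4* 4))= 31808365801 / 2025283792896000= 0.00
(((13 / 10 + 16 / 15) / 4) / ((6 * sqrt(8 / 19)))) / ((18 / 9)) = 71 * sqrt(38) / 5760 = 0.08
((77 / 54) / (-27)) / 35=-11 / 7290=-0.00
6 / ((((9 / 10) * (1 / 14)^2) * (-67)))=-3920 / 201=-19.50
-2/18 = -1/9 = -0.11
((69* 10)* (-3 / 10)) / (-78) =69 / 26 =2.65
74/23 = 3.22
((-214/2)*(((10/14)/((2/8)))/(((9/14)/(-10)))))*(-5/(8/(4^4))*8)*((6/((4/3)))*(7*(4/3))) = -766976000/3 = -255658666.67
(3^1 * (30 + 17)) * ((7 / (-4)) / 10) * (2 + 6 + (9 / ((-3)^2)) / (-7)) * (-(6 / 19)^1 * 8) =489.79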